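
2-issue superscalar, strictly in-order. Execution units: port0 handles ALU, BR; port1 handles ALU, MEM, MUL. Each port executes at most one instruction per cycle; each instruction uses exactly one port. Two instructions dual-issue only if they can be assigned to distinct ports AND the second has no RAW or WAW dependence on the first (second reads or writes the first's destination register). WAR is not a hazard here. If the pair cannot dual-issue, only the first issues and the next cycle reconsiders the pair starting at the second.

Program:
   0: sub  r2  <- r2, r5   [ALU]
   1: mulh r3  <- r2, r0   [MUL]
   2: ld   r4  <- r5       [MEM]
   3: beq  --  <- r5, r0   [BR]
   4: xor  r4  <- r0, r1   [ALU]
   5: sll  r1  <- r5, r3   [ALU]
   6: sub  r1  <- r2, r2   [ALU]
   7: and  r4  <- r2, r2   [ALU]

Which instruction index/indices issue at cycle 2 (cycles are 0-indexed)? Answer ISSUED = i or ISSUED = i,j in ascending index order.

ISSUED = 2,3

c0: i0 sub  RAW r2
c1: i1 mulh  no-port MUL/MEM
c2: i2,i3 ld beq  dual
c3: i4,i5 xor sll  dual
c4: i6,i7 sub and  dual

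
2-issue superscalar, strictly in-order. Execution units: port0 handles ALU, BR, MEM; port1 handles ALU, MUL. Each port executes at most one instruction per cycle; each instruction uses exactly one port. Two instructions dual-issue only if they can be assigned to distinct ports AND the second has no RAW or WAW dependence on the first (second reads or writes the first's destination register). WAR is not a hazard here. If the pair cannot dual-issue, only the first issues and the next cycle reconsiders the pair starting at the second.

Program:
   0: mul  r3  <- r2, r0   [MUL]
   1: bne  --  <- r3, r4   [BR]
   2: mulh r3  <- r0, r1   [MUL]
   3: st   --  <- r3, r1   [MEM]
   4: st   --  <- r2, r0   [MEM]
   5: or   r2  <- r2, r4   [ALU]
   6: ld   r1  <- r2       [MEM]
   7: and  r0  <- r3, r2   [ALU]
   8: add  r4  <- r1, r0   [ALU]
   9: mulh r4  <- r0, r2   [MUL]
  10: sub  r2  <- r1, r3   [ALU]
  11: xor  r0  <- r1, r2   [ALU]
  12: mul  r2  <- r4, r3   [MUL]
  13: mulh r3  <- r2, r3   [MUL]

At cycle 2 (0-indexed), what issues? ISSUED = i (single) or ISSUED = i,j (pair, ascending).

#0 head=0: mul.MUL i0 RAW r3
#1 head=1: bne.BR+mulh.MUL i1&i2 pair
#2 head=3: st.MEM i3 no-port MEM/MEM
#3 head=4: st.MEM+or.ALU i4&i5 pair
#4 head=6: ld.MEM+and.ALU i6&i7 pair
#5 head=8: add.ALU i8 WAW r4
#6 head=9: mulh.MUL+sub.ALU i9&i10 pair
#7 head=11: xor.ALU+mul.MUL i11&i12 pair
#8 head=13: mulh.MUL i13 tail

ISSUED = 3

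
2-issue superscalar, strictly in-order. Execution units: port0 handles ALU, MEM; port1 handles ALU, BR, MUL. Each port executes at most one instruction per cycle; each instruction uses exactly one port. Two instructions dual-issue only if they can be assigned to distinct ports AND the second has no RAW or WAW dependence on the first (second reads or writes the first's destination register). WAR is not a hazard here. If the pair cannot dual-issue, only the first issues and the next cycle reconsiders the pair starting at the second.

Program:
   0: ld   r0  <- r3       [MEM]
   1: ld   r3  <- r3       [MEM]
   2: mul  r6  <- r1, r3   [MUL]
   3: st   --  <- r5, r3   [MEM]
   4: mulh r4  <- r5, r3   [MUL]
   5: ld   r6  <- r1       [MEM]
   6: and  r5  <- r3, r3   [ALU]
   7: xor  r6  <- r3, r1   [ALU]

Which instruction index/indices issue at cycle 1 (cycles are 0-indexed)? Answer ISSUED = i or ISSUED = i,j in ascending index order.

c0: i0 ld  no-port MEM/MEM
c1: i1 ld  RAW r3
c2: i2+i3 mul/st  pair
c3: i4+i5 mulh/ld  pair
c4: i6+i7 and/xor  pair

ISSUED = 1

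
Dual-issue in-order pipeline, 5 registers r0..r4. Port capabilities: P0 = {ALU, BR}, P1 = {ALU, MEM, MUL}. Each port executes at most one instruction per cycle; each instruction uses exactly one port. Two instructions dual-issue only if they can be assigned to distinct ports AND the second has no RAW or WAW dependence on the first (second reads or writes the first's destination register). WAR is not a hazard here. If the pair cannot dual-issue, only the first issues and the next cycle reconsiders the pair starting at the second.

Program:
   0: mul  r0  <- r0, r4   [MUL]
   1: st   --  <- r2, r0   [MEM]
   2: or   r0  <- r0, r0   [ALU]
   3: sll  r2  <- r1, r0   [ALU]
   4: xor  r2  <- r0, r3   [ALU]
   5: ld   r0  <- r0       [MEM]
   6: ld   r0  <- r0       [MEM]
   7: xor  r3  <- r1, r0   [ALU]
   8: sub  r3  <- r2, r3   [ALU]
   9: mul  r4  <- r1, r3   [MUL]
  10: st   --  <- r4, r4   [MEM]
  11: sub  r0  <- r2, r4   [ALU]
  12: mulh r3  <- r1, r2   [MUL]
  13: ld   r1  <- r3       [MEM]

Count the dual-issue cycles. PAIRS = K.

0. mul @i0  | no-port MUL/MEM
1. st/or @i1&i2  | dual
2. sll @i3  | WAW r2
3. xor/ld @i4&i5  | dual
4. ld @i6  | RAW r0
5. xor @i7  | RAW+WAW r3
6. sub @i8  | RAW r3
7. mul @i9  | no-port MUL/MEM
8. st/sub @i10&i11  | dual
9. mulh @i12  | no-port MUL/MEM
10. ld @i13  | tail

PAIRS = 3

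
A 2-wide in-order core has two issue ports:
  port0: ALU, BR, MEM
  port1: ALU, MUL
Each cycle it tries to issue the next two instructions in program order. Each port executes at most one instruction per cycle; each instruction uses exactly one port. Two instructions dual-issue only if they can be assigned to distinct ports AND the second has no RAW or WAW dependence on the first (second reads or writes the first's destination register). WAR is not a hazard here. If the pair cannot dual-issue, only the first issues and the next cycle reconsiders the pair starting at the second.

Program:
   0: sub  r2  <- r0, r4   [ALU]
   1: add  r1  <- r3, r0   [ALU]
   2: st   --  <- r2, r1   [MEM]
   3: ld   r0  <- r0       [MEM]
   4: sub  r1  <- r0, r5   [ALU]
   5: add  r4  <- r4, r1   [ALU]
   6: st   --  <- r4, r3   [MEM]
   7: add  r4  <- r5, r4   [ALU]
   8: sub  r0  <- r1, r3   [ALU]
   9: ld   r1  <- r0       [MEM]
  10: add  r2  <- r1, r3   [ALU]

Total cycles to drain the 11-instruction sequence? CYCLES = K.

CYCLES = 9

#0 head=0: sub.ALU/add.ALU i0+i1 pair
#1 head=2: st.MEM i2 no-port MEM/MEM
#2 head=3: ld.MEM i3 RAW r0
#3 head=4: sub.ALU i4 RAW r1
#4 head=5: add.ALU i5 RAW r4
#5 head=6: st.MEM/add.ALU i6+i7 pair
#6 head=8: sub.ALU i8 RAW r0
#7 head=9: ld.MEM i9 RAW r1
#8 head=10: add.ALU i10 tail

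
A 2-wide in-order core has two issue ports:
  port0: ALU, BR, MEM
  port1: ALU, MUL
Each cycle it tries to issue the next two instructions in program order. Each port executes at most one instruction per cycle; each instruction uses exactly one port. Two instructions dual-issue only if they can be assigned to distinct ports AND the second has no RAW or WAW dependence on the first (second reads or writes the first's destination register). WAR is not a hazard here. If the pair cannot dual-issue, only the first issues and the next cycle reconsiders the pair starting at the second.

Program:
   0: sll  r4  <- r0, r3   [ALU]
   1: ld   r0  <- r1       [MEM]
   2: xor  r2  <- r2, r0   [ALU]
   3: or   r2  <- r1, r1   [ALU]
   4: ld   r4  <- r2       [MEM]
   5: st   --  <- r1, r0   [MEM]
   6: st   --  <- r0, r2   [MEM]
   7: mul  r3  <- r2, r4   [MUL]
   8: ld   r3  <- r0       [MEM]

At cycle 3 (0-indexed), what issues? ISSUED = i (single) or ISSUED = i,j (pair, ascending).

0. sll.ALU+ld.MEM @i0,i1  | 2-wide
1. xor.ALU @i2  | WAW r2
2. or.ALU @i3  | RAW r2
3. ld.MEM @i4  | no-port MEM/MEM
4. st.MEM @i5  | no-port MEM/MEM
5. st.MEM+mul.MUL @i6,i7  | 2-wide
6. ld.MEM @i8  | tail

ISSUED = 4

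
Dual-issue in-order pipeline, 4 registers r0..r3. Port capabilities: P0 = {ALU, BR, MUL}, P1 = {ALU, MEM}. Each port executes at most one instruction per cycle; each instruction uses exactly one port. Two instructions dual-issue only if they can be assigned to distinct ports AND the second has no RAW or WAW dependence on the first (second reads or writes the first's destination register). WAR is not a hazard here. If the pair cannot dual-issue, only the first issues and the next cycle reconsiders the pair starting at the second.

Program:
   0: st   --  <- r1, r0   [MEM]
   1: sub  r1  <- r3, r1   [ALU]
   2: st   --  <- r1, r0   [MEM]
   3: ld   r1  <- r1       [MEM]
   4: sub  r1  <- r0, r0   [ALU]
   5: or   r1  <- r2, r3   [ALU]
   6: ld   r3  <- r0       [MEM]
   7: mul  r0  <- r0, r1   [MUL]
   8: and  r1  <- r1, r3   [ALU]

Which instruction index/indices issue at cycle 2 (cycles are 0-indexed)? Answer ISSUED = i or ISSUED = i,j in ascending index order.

#0 head=0: st.MEM/sub.ALU i0&i1 2-wide
#1 head=2: st.MEM i2 no-port MEM/MEM
#2 head=3: ld.MEM i3 WAW r1
#3 head=4: sub.ALU i4 WAW r1
#4 head=5: or.ALU/ld.MEM i5&i6 2-wide
#5 head=7: mul.MUL/and.ALU i7&i8 2-wide

ISSUED = 3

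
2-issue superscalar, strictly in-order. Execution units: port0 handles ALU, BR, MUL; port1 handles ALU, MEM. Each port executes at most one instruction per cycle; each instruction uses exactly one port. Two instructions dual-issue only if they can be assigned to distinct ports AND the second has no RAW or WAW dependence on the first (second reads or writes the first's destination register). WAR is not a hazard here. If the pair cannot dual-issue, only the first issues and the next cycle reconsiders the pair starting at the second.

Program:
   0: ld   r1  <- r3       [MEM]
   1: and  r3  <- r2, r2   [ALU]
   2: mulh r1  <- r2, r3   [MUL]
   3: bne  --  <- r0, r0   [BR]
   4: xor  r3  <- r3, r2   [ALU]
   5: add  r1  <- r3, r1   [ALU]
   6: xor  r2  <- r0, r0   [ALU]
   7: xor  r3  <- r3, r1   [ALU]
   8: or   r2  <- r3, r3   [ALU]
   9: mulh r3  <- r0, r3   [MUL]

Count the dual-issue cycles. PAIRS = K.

PAIRS = 4

#0 head=0: ld.MEM and.ALU i0+i1 pair
#1 head=2: mulh.MUL i2 no-port MUL/BR
#2 head=3: bne.BR xor.ALU i3+i4 pair
#3 head=5: add.ALU xor.ALU i5+i6 pair
#4 head=7: xor.ALU i7 RAW r3
#5 head=8: or.ALU mulh.MUL i8+i9 pair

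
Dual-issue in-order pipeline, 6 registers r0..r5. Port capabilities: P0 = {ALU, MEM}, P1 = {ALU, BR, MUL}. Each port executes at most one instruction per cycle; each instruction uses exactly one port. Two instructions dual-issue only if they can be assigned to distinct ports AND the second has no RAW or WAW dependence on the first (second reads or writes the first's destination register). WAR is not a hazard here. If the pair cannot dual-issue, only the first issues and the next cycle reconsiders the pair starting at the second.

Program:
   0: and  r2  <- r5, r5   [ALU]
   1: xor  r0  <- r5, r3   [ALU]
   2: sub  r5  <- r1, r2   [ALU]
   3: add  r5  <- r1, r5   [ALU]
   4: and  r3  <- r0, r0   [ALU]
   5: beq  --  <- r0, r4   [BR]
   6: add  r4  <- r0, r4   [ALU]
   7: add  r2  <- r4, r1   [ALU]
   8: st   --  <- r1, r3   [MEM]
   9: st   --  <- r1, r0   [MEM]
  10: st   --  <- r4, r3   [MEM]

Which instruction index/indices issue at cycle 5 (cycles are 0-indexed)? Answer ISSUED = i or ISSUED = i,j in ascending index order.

ISSUED = 9

[0] i0+i1  and.ALU+xor.ALU  -- dual
[1] i2  sub.ALU  -- RAW+WAW r5
[2] i3+i4  add.ALU+and.ALU  -- dual
[3] i5+i6  beq.BR+add.ALU  -- dual
[4] i7+i8  add.ALU+st.MEM  -- dual
[5] i9  st.MEM  -- no-port MEM/MEM
[6] i10  st.MEM  -- tail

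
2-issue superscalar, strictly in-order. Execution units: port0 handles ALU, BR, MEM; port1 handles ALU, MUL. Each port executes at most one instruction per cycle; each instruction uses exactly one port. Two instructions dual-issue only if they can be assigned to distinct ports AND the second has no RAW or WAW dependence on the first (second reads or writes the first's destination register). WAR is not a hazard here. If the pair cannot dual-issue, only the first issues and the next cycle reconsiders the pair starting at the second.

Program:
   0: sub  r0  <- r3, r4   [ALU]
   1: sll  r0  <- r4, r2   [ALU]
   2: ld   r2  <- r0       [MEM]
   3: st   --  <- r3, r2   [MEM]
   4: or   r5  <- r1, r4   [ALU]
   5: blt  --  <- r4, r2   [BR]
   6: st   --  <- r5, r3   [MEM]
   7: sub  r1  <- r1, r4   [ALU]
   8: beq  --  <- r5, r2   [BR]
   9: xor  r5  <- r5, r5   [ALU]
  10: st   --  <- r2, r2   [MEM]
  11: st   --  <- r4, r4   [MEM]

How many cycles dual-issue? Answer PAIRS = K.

[0] i0  sub  -- WAW r0
[1] i1  sll  -- RAW r0
[2] i2  ld  -- no-port MEM/MEM
[3] i3+i4  st;or  -- pair
[4] i5  blt  -- no-port BR/MEM
[5] i6+i7  st;sub  -- pair
[6] i8+i9  beq;xor  -- pair
[7] i10  st  -- no-port MEM/MEM
[8] i11  st  -- tail

PAIRS = 3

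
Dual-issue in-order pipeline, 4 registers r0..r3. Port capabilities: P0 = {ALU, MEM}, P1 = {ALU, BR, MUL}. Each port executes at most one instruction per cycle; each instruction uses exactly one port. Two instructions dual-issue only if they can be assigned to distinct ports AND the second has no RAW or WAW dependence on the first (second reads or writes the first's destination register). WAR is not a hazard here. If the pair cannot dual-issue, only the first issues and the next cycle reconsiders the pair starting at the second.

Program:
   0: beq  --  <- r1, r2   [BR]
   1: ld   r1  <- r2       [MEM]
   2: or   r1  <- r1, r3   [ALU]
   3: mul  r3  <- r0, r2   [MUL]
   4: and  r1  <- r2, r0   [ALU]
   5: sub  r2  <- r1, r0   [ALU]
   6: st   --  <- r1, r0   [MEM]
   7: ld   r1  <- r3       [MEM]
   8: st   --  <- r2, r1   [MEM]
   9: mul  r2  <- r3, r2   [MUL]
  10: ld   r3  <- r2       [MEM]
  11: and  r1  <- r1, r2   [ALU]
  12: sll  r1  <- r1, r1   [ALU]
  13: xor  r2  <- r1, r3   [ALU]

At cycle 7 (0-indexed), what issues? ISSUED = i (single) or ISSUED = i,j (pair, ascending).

c0: i0,i1 beq/ld  dual
c1: i2,i3 or/mul  dual
c2: i4 and  RAW r1
c3: i5,i6 sub/st  dual
c4: i7 ld  no-port MEM/MEM
c5: i8,i9 st/mul  dual
c6: i10,i11 ld/and  dual
c7: i12 sll  RAW r1
c8: i13 xor  tail

ISSUED = 12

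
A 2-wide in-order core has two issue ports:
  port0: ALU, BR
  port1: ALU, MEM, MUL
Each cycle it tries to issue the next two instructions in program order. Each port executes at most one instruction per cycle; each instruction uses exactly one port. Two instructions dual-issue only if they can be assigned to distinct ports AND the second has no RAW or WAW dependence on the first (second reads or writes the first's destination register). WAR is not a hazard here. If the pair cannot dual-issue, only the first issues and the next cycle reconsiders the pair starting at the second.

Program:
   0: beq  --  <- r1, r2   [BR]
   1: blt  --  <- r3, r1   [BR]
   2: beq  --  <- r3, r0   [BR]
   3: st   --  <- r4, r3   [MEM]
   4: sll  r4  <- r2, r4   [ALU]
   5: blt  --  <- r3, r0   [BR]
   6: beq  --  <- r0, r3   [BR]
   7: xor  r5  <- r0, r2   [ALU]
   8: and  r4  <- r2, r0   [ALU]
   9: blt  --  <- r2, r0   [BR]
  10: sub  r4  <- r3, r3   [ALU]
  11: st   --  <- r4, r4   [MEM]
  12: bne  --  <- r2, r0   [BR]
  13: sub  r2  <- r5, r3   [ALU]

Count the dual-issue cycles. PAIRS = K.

[0] i0  beq  -- no-port BR/BR
[1] i1  blt  -- no-port BR/BR
[2] i2+i3  beq+st  -- 2-wide
[3] i4+i5  sll+blt  -- 2-wide
[4] i6+i7  beq+xor  -- 2-wide
[5] i8+i9  and+blt  -- 2-wide
[6] i10  sub  -- RAW r4
[7] i11+i12  st+bne  -- 2-wide
[8] i13  sub  -- tail

PAIRS = 5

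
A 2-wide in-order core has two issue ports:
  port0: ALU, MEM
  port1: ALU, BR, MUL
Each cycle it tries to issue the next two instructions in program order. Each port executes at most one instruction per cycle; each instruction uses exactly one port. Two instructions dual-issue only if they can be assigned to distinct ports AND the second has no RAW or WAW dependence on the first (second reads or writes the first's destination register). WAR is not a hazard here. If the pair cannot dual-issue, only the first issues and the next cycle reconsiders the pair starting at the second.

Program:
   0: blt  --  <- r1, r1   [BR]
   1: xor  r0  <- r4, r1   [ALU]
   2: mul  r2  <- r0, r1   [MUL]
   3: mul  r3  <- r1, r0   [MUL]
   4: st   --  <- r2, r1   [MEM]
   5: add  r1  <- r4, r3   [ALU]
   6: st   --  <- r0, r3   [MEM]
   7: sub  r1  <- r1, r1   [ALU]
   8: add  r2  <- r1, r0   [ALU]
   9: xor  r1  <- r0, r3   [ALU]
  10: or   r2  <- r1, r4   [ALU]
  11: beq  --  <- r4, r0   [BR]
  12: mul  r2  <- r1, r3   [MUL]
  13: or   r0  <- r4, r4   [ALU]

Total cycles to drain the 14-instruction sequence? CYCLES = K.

CYCLES = 8

  cy0 -> i0+i1 (blt.BR/xor.ALU) 2-wide
  cy1 -> i2 (mul.MUL) no-port MUL/MUL
  cy2 -> i3+i4 (mul.MUL/st.MEM) 2-wide
  cy3 -> i5+i6 (add.ALU/st.MEM) 2-wide
  cy4 -> i7 (sub.ALU) RAW r1
  cy5 -> i8+i9 (add.ALU/xor.ALU) 2-wide
  cy6 -> i10+i11 (or.ALU/beq.BR) 2-wide
  cy7 -> i12+i13 (mul.MUL/or.ALU) 2-wide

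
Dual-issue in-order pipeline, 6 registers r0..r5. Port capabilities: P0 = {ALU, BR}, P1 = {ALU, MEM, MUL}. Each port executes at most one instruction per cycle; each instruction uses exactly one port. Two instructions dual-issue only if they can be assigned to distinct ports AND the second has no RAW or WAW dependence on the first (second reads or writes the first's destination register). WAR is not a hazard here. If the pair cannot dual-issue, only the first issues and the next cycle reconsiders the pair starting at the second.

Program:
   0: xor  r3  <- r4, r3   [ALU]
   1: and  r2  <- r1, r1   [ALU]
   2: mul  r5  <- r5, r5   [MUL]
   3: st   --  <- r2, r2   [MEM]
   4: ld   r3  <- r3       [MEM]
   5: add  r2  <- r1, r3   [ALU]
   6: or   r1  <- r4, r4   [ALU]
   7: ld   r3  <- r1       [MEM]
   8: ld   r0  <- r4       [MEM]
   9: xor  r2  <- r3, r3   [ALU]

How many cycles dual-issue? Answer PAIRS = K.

PAIRS = 3

c0: i0/i1 xor.ALU;and.ALU  dual
c1: i2 mul.MUL  no-port MUL/MEM
c2: i3 st.MEM  no-port MEM/MEM
c3: i4 ld.MEM  RAW r3
c4: i5/i6 add.ALU;or.ALU  dual
c5: i7 ld.MEM  no-port MEM/MEM
c6: i8/i9 ld.MEM;xor.ALU  dual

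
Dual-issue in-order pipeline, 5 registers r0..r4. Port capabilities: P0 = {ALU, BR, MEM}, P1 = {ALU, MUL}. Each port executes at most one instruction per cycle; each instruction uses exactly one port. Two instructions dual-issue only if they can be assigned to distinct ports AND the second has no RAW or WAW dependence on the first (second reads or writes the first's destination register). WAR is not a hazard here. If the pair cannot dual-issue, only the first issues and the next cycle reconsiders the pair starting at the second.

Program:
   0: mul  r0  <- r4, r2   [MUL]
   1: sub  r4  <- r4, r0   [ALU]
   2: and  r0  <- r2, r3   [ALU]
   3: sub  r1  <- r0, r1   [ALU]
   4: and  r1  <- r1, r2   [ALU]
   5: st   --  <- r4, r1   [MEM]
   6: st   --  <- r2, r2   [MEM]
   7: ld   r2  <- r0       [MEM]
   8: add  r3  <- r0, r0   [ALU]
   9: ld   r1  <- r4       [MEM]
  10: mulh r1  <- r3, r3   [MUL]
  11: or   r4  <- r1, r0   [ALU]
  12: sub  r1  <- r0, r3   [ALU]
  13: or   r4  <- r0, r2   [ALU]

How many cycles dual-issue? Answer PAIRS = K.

#0 head=0: mul i0 RAW r0
#1 head=1: sub/and i1/i2 dual
#2 head=3: sub i3 RAW+WAW r1
#3 head=4: and i4 RAW r1
#4 head=5: st i5 no-port MEM/MEM
#5 head=6: st i6 no-port MEM/MEM
#6 head=7: ld/add i7/i8 dual
#7 head=9: ld i9 WAW r1
#8 head=10: mulh i10 RAW r1
#9 head=11: or/sub i11/i12 dual
#10 head=13: or i13 tail

PAIRS = 3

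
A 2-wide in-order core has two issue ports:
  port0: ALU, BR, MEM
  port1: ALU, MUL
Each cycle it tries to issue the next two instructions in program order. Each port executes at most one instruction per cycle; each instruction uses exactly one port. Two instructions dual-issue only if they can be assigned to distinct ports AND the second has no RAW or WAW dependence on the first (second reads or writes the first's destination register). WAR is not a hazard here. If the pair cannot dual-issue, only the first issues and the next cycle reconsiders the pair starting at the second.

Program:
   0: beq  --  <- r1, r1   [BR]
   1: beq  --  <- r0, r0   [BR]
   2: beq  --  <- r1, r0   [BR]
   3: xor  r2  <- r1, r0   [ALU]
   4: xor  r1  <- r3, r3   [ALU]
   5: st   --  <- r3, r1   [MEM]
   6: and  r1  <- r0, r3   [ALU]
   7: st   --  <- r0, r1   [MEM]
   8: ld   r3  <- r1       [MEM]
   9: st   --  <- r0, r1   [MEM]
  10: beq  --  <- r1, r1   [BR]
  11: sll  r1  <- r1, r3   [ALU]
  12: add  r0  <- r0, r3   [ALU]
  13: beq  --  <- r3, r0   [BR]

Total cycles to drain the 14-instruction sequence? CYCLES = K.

CYCLES = 11

t=0 i0:beq.BR ; no-port BR/BR
t=1 i1:beq.BR ; no-port BR/BR
t=2 i2,i3:beq.BR+xor.ALU ; dual
t=3 i4:xor.ALU ; RAW r1
t=4 i5,i6:st.MEM+and.ALU ; dual
t=5 i7:st.MEM ; no-port MEM/MEM
t=6 i8:ld.MEM ; no-port MEM/MEM
t=7 i9:st.MEM ; no-port MEM/BR
t=8 i10,i11:beq.BR+sll.ALU ; dual
t=9 i12:add.ALU ; RAW r0
t=10 i13:beq.BR ; tail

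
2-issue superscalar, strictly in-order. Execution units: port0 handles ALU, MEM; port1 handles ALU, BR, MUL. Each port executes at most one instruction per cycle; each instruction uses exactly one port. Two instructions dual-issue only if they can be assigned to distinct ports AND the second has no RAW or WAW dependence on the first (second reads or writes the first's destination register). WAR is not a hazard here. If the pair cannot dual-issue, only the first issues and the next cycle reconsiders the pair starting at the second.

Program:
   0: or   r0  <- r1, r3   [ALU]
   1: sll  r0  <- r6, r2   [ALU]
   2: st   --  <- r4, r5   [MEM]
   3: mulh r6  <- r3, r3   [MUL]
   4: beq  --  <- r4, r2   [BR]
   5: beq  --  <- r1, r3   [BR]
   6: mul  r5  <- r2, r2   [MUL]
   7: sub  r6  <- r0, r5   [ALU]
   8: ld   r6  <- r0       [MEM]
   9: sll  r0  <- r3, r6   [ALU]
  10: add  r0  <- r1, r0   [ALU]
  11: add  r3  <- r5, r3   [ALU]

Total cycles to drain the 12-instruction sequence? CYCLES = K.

CYCLES = 10

0. or.ALU @i0  | WAW r0
1. sll.ALU+st.MEM @i1,i2  | 2-wide
2. mulh.MUL @i3  | no-port MUL/BR
3. beq.BR @i4  | no-port BR/BR
4. beq.BR @i5  | no-port BR/MUL
5. mul.MUL @i6  | RAW r5
6. sub.ALU @i7  | WAW r6
7. ld.MEM @i8  | RAW r6
8. sll.ALU @i9  | RAW+WAW r0
9. add.ALU+add.ALU @i10,i11  | 2-wide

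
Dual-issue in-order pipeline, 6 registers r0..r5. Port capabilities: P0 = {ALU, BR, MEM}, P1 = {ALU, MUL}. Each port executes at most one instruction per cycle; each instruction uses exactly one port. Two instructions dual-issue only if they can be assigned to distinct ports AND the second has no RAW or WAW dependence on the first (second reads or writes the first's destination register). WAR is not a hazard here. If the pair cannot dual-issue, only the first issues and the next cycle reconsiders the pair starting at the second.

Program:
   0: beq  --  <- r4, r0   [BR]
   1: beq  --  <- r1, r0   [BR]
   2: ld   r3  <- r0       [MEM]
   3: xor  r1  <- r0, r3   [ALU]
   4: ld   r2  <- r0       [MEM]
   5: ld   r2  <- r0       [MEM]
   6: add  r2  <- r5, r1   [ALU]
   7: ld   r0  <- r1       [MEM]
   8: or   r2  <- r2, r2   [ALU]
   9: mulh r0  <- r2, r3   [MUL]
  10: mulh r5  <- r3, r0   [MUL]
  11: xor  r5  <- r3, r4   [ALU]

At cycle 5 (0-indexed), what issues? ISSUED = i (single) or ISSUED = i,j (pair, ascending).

c0: i0 beq  no-port BR/BR
c1: i1 beq  no-port BR/MEM
c2: i2 ld  RAW r3
c3: i3/i4 xor ld  pair
c4: i5 ld  WAW r2
c5: i6/i7 add ld  pair
c6: i8 or  RAW r2
c7: i9 mulh  no-port MUL/MUL
c8: i10 mulh  WAW r5
c9: i11 xor  tail

ISSUED = 6,7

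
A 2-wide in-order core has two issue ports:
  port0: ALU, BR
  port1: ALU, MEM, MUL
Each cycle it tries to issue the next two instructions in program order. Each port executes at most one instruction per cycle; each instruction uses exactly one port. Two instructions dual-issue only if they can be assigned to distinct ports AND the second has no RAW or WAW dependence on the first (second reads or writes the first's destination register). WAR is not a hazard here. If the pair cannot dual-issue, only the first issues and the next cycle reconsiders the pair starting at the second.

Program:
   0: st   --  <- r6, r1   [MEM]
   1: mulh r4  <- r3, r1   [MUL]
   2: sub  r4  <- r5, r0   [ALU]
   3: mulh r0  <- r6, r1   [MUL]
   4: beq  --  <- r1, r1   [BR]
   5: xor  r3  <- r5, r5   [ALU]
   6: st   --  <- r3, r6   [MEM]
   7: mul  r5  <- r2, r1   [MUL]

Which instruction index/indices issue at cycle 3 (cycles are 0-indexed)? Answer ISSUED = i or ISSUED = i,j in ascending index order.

ISSUED = 4,5

t=0 i0:st ; no-port MEM/MUL
t=1 i1:mulh ; WAW r4
t=2 i2&i3:sub/mulh ; dual
t=3 i4&i5:beq/xor ; dual
t=4 i6:st ; no-port MEM/MUL
t=5 i7:mul ; tail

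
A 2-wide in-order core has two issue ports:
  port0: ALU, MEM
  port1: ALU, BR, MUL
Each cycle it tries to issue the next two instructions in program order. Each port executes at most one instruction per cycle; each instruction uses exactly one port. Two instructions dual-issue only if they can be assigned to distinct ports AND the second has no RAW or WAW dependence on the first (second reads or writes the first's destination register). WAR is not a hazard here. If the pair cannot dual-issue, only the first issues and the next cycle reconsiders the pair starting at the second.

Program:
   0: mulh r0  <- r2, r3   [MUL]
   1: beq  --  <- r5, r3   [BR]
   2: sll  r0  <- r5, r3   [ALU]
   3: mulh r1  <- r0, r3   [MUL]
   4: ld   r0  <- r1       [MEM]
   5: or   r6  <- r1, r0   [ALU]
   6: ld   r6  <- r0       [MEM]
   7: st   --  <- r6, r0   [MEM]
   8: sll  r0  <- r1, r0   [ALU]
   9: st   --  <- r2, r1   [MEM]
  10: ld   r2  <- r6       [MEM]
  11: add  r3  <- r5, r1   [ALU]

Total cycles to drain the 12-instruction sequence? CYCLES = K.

  cy0 -> i0 (mulh.MUL) no-port MUL/BR
  cy1 -> i1+i2 (beq.BR sll.ALU) 2-wide
  cy2 -> i3 (mulh.MUL) RAW r1
  cy3 -> i4 (ld.MEM) RAW r0
  cy4 -> i5 (or.ALU) WAW r6
  cy5 -> i6 (ld.MEM) no-port MEM/MEM
  cy6 -> i7+i8 (st.MEM sll.ALU) 2-wide
  cy7 -> i9 (st.MEM) no-port MEM/MEM
  cy8 -> i10+i11 (ld.MEM add.ALU) 2-wide

CYCLES = 9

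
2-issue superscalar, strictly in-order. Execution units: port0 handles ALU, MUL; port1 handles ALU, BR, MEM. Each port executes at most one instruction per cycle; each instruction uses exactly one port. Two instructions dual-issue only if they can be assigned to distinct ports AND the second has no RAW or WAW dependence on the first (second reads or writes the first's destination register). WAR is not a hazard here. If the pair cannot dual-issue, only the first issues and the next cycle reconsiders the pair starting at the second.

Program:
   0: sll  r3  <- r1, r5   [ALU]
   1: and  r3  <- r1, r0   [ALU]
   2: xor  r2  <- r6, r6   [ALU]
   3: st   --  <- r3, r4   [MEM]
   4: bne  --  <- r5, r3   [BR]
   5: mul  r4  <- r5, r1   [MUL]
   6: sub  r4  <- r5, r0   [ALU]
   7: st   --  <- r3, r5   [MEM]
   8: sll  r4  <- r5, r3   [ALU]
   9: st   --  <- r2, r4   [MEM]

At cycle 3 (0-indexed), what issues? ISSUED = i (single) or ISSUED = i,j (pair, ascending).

ISSUED = 4,5

0. sll.ALU @i0  | WAW r3
1. and.ALU+xor.ALU @i1/i2  | dual
2. st.MEM @i3  | no-port MEM/BR
3. bne.BR+mul.MUL @i4/i5  | dual
4. sub.ALU+st.MEM @i6/i7  | dual
5. sll.ALU @i8  | RAW r4
6. st.MEM @i9  | tail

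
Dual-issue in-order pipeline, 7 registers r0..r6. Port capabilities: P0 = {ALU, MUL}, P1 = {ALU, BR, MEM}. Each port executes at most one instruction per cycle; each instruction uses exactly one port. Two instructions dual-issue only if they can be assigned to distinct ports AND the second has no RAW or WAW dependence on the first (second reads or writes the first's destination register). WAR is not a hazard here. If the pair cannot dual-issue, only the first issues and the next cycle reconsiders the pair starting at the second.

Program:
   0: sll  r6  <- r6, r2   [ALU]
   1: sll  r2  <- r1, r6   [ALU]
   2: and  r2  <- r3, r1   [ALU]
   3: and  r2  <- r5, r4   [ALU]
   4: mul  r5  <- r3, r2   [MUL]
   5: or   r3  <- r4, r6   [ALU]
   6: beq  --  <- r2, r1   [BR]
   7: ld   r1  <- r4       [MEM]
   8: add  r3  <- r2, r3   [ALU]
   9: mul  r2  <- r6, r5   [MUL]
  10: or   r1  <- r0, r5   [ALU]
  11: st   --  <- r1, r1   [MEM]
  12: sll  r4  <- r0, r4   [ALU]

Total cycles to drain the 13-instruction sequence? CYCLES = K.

CYCLES = 9

  cy0 -> i0 (sll.ALU) RAW r6
  cy1 -> i1 (sll.ALU) WAW r2
  cy2 -> i2 (and.ALU) WAW r2
  cy3 -> i3 (and.ALU) RAW r2
  cy4 -> i4+i5 (mul.MUL/or.ALU) pair
  cy5 -> i6 (beq.BR) no-port BR/MEM
  cy6 -> i7+i8 (ld.MEM/add.ALU) pair
  cy7 -> i9+i10 (mul.MUL/or.ALU) pair
  cy8 -> i11+i12 (st.MEM/sll.ALU) pair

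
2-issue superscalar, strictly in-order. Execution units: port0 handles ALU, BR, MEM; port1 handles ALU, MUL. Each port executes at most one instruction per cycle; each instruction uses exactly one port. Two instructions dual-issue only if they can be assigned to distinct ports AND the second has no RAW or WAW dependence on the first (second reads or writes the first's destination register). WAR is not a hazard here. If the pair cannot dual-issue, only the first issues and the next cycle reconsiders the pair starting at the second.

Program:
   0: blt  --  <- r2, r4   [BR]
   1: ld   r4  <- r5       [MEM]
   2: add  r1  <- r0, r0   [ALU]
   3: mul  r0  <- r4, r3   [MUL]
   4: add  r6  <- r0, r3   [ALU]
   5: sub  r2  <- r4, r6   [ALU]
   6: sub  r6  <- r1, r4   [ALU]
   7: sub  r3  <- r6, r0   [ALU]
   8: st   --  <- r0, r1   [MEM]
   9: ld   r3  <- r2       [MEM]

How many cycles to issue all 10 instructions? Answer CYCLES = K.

CYCLES = 7

#0 head=0: blt.BR i0 no-port BR/MEM
#1 head=1: ld.MEM add.ALU i1/i2 pair
#2 head=3: mul.MUL i3 RAW r0
#3 head=4: add.ALU i4 RAW r6
#4 head=5: sub.ALU sub.ALU i5/i6 pair
#5 head=7: sub.ALU st.MEM i7/i8 pair
#6 head=9: ld.MEM i9 tail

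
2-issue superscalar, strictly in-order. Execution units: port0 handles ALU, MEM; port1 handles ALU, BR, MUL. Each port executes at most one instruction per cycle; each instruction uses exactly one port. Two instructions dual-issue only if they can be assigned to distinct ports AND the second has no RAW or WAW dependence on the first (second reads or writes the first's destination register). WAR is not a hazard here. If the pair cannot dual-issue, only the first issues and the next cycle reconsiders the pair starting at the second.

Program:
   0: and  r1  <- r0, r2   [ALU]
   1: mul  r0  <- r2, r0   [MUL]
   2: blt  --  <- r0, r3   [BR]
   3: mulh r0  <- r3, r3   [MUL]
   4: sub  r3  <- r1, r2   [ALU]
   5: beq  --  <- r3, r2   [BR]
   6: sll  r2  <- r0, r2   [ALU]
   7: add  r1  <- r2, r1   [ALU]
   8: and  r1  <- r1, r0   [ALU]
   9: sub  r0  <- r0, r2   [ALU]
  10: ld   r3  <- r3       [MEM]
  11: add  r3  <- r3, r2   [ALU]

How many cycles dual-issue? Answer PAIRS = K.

PAIRS = 4

[0] i0&i1  and.ALU mul.MUL  -- pair
[1] i2  blt.BR  -- no-port BR/MUL
[2] i3&i4  mulh.MUL sub.ALU  -- pair
[3] i5&i6  beq.BR sll.ALU  -- pair
[4] i7  add.ALU  -- RAW+WAW r1
[5] i8&i9  and.ALU sub.ALU  -- pair
[6] i10  ld.MEM  -- RAW+WAW r3
[7] i11  add.ALU  -- tail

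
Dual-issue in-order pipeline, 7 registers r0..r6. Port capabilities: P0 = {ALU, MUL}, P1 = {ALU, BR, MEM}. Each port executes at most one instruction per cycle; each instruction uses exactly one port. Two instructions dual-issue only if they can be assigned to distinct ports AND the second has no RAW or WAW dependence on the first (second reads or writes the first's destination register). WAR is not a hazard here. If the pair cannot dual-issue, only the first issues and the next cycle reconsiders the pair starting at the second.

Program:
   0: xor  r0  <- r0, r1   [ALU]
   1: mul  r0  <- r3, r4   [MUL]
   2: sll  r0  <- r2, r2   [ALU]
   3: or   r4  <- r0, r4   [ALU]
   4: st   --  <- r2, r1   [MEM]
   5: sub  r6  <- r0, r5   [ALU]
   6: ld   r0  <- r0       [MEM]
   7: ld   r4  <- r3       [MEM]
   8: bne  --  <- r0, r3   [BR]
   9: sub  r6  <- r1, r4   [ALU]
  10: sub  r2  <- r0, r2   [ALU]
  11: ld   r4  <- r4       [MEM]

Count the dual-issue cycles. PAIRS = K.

#0 head=0: xor i0 WAW r0
#1 head=1: mul i1 WAW r0
#2 head=2: sll i2 RAW r0
#3 head=3: or+st i3+i4 2-wide
#4 head=5: sub+ld i5+i6 2-wide
#5 head=7: ld i7 no-port MEM/BR
#6 head=8: bne+sub i8+i9 2-wide
#7 head=10: sub+ld i10+i11 2-wide

PAIRS = 4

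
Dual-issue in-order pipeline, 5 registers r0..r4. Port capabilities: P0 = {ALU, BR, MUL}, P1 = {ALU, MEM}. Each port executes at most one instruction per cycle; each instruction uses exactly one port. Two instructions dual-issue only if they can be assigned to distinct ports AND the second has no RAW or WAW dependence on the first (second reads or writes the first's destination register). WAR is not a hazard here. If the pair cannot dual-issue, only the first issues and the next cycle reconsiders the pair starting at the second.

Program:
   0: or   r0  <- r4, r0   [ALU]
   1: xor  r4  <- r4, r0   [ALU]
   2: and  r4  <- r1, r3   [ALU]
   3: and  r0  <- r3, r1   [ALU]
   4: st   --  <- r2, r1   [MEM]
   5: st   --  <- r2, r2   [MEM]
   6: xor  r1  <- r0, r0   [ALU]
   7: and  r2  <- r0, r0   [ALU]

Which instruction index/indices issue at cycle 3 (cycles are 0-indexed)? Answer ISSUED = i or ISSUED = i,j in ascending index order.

#0 head=0: or.ALU i0 RAW r0
#1 head=1: xor.ALU i1 WAW r4
#2 head=2: and.ALU+and.ALU i2,i3 2-wide
#3 head=4: st.MEM i4 no-port MEM/MEM
#4 head=5: st.MEM+xor.ALU i5,i6 2-wide
#5 head=7: and.ALU i7 tail

ISSUED = 4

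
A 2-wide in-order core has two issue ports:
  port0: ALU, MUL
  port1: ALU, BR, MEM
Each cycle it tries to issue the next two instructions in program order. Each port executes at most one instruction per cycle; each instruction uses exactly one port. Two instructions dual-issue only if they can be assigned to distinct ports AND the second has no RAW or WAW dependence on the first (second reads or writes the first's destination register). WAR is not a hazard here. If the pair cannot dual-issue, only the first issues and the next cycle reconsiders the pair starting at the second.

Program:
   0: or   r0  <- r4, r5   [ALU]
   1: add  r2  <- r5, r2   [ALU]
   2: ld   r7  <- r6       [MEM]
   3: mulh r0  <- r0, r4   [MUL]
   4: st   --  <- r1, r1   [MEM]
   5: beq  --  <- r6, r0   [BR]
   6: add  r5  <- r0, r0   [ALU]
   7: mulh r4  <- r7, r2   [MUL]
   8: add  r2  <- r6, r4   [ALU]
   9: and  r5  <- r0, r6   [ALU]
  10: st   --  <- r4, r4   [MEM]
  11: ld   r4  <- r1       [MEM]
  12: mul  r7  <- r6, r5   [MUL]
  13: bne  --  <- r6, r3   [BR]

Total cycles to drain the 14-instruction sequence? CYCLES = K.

  cy0 -> i0/i1 (or.ALU+add.ALU) dual
  cy1 -> i2/i3 (ld.MEM+mulh.MUL) dual
  cy2 -> i4 (st.MEM) no-port MEM/BR
  cy3 -> i5/i6 (beq.BR+add.ALU) dual
  cy4 -> i7 (mulh.MUL) RAW r4
  cy5 -> i8/i9 (add.ALU+and.ALU) dual
  cy6 -> i10 (st.MEM) no-port MEM/MEM
  cy7 -> i11/i12 (ld.MEM+mul.MUL) dual
  cy8 -> i13 (bne.BR) tail

CYCLES = 9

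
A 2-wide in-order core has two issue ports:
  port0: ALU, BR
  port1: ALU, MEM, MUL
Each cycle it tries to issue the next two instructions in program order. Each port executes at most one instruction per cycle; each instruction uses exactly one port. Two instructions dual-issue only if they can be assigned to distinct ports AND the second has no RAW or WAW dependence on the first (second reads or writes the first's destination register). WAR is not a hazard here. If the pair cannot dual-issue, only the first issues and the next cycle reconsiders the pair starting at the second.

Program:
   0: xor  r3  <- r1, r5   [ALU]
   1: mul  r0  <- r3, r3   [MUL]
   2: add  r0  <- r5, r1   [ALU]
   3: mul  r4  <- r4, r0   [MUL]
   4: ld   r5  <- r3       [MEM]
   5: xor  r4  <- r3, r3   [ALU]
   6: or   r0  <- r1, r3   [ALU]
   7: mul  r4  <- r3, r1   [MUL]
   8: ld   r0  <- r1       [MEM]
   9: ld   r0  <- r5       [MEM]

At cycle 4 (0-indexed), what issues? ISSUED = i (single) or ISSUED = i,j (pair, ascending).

ISSUED = 4,5

c0: i0 xor  RAW r3
c1: i1 mul  WAW r0
c2: i2 add  RAW r0
c3: i3 mul  no-port MUL/MEM
c4: i4+i5 ld xor  pair
c5: i6+i7 or mul  pair
c6: i8 ld  no-port MEM/MEM
c7: i9 ld  tail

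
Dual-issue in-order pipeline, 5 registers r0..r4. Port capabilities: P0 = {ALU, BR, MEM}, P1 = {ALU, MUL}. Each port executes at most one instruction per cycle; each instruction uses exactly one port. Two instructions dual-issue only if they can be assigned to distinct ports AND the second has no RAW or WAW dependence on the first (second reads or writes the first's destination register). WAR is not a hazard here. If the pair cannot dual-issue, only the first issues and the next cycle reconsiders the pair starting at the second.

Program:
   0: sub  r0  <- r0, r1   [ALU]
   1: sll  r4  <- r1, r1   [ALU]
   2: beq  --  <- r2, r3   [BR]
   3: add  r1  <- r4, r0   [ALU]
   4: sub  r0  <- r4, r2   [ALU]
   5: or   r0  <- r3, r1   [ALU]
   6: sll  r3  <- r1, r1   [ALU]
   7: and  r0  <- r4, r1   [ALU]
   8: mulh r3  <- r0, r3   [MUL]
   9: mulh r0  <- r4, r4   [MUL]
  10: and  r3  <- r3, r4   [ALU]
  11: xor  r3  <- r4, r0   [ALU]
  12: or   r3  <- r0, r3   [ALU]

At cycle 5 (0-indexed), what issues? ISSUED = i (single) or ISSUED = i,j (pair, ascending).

ISSUED = 8

#0 head=0: sub/sll i0,i1 pair
#1 head=2: beq/add i2,i3 pair
#2 head=4: sub i4 WAW r0
#3 head=5: or/sll i5,i6 pair
#4 head=7: and i7 RAW r0
#5 head=8: mulh i8 no-port MUL/MUL
#6 head=9: mulh/and i9,i10 pair
#7 head=11: xor i11 RAW+WAW r3
#8 head=12: or i12 tail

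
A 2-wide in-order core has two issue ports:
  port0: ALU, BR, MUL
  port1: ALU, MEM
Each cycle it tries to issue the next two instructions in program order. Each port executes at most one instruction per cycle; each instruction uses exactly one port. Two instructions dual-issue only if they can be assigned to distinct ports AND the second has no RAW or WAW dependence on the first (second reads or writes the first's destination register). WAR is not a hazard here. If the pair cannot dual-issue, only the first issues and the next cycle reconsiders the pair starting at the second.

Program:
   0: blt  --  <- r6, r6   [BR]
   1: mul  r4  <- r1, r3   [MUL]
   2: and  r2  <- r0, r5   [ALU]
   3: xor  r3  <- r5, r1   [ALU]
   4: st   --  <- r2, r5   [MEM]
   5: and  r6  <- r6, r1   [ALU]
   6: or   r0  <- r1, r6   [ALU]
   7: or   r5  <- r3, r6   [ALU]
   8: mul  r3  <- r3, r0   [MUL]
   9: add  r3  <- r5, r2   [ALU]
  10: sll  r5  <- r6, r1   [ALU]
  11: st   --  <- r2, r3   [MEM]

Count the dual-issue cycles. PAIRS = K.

PAIRS = 4

c0: i0 blt  no-port BR/MUL
c1: i1+i2 mul and  dual
c2: i3+i4 xor st  dual
c3: i5 and  RAW r6
c4: i6+i7 or or  dual
c5: i8 mul  WAW r3
c6: i9+i10 add sll  dual
c7: i11 st  tail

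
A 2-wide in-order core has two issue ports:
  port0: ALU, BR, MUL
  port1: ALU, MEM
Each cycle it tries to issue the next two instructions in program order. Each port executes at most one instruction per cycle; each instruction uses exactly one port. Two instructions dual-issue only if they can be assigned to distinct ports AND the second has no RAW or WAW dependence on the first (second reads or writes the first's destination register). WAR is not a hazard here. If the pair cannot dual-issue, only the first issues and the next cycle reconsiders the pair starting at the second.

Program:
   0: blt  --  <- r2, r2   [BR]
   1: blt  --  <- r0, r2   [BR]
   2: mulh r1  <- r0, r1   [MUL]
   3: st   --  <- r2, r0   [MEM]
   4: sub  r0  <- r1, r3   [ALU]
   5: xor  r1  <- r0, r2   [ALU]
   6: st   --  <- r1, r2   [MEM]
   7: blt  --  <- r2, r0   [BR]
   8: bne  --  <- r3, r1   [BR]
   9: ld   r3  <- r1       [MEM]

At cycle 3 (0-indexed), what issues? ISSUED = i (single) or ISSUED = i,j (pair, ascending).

[0] i0  blt.BR  -- no-port BR/BR
[1] i1  blt.BR  -- no-port BR/MUL
[2] i2/i3  mulh.MUL+st.MEM  -- 2-wide
[3] i4  sub.ALU  -- RAW r0
[4] i5  xor.ALU  -- RAW r1
[5] i6/i7  st.MEM+blt.BR  -- 2-wide
[6] i8/i9  bne.BR+ld.MEM  -- 2-wide

ISSUED = 4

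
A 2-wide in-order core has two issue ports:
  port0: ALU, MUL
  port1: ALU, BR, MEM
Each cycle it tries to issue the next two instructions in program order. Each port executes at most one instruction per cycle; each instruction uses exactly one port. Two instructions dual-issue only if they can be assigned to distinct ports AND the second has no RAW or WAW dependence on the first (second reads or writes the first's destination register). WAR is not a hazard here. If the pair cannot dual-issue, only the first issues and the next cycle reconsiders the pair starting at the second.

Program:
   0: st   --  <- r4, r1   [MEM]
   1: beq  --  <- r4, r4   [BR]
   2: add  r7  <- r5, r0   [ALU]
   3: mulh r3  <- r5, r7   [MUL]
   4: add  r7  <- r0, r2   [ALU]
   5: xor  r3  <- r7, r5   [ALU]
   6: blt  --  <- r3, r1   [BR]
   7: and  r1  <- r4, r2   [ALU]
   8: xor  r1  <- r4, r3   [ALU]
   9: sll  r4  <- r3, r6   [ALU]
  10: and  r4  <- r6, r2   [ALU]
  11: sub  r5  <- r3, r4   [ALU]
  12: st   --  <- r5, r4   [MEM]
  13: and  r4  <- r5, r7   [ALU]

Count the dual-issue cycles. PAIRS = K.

0. st.MEM @i0  | no-port MEM/BR
1. beq.BR+add.ALU @i1+i2  | 2-wide
2. mulh.MUL+add.ALU @i3+i4  | 2-wide
3. xor.ALU @i5  | RAW r3
4. blt.BR+and.ALU @i6+i7  | 2-wide
5. xor.ALU+sll.ALU @i8+i9  | 2-wide
6. and.ALU @i10  | RAW r4
7. sub.ALU @i11  | RAW r5
8. st.MEM+and.ALU @i12+i13  | 2-wide

PAIRS = 5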